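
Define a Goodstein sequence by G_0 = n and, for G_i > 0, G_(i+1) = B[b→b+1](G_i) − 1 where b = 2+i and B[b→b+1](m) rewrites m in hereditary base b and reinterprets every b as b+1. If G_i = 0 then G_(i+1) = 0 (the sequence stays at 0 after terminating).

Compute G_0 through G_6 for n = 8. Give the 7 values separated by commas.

8, 80, 553, 6310, 93395, 1647195, 33554571

i=0: 8 = 2^(2 + 1) (b=2); 2→3: 3^(3 + 1) = 81; 81−1 = 80
i=1: 80 = 2·3^3 + 2·3^2 + 2·3 + 2 (b=3); 3→4: 2·4^4 + 2·4^2 + 2·4 + 2 = 554; 554−1 = 553
i=2: 553 = 2·4^4 + 2·4^2 + 2·4 + 1 (b=4); 4→5: 2·5^5 + 2·5^2 + 2·5 + 1 = 6311; 6311−1 = 6310
i=3: 6310 = 2·5^5 + 2·5^2 + 2·5 (b=5); 5→6: 2·6^6 + 2·6^2 + 2·6 = 93396; 93396−1 = 93395
i=4: 93395 = 2·6^6 + 2·6^2 + 6 + 5 (b=6); 6→7: 2·7^7 + 2·7^2 + 7 + 5 = 1647196; 1647196−1 = 1647195
i=5: 1647195 = 2·7^7 + 2·7^2 + 7 + 4 (b=7); 7→8: 2·8^8 + 2·8^2 + 8 + 4 = 33554572; 33554572−1 = 33554571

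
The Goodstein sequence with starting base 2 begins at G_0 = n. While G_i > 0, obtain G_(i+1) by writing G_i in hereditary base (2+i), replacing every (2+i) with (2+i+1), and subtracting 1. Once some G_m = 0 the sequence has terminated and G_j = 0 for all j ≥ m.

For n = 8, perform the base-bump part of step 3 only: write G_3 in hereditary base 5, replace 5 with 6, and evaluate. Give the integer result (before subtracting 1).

93396

[0] 8 ≡ 2^(2 + 1) (base 2). Lift 3: 81. −1: 80.
[1] 80 ≡ 2·3^3 + 2·3^2 + 2·3 + 2 (base 3). Lift 4: 554. −1: 553.
[2] 553 ≡ 2·4^4 + 2·4^2 + 2·4 + 1 (base 4). Lift 5: 6311. −1: 6310.
[3] 6310 ≡ 2·5^5 + 2·5^2 + 2·5 (base 5). Lift 6: 93396. −1: 93395.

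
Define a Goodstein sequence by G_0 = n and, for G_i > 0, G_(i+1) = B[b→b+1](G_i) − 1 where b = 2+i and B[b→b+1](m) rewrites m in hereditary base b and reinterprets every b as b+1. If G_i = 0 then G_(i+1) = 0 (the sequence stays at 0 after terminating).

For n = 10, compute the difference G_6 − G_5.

79857569

G_0=10  [base 2] 2^(2 + 1) + 2  →[2↦3]→  3^(3 + 1) + 3 = 84  −1 ⇒ G_1=83
G_1=83  [base 3] 3^(3 + 1) + 2  →[3↦4]→  4^(4 + 1) + 2 = 1026  −1 ⇒ G_2=1025
G_2=1025  [base 4] 4^(4 + 1) + 1  →[4↦5]→  5^(5 + 1) + 1 = 15626  −1 ⇒ G_3=15625
G_3=15625  [base 5] 5^(5 + 1)  →[5↦6]→  6^(6 + 1) = 279936  −1 ⇒ G_4=279935
G_4=279935  [base 6] 5·6^6 + 5·6^5 + 5·6^4 + 5·6^3 + 5·6^2 + 5·6 + 5  →[6↦7]→  5·7^7 + 5·7^5 + 5·7^4 + 5·7^3 + 5·7^2 + 5·7 + 5 = 4215755  −1 ⇒ G_5=4215754
G_5=4215754  [base 7] 5·7^7 + 5·7^5 + 5·7^4 + 5·7^3 + 5·7^2 + 5·7 + 4  →[7↦8]→  5·8^8 + 5·8^5 + 5·8^4 + 5·8^3 + 5·8^2 + 5·8 + 4 = 84073324  −1 ⇒ G_6=84073323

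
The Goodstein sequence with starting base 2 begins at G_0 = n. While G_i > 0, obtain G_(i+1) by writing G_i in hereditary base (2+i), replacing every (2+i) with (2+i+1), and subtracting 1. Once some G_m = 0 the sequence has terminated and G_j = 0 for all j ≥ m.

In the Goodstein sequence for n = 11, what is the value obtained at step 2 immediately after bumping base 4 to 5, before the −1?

step 0: 11 = 2^(2 + 1) + 2 + 1; sub 3 for 2: 3^(3 + 1) + 3 + 1; = 85; G_1 = 85−1 = 84
step 1: 84 = 3^(3 + 1) + 3; sub 4 for 3: 4^(4 + 1) + 4; = 1028; G_2 = 1028−1 = 1027
step 2: 1027 = 4^(4 + 1) + 3; sub 5 for 4: 5^(5 + 1) + 3; = 15628; G_3 = 15628−1 = 15627

15628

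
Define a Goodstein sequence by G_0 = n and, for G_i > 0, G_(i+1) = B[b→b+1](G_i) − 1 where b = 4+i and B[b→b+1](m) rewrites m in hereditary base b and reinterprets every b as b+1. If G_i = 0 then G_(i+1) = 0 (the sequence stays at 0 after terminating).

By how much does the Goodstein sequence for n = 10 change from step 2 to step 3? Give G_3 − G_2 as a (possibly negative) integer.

base 4: 10 = 2·4 + 2; at 5: 2·5 + 2 = 12; next = 11
base 5: 11 = 2·5 + 1; at 6: 2·6 + 1 = 13; next = 12
base 6: 12 = 2·6; at 7: 2·7 = 14; next = 13

1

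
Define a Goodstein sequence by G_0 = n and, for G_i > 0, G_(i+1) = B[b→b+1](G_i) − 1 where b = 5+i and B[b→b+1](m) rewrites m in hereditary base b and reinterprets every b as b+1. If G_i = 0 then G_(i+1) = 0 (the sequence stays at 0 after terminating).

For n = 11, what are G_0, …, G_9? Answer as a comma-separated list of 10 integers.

(0) 11|_5 = 2·5 + 1 ↦ 2·6 + 1|_6 = 13 ⇒ 12
(1) 12|_6 = 2·6 ↦ 2·7|_7 = 14 ⇒ 13
(2) 13|_7 = 7 + 6 ↦ 8 + 6|_8 = 14 ⇒ 13
(3) 13|_8 = 8 + 5 ↦ 9 + 5|_9 = 14 ⇒ 13
(4) 13|_9 = 9 + 4 ↦ 10 + 4|_10 = 14 ⇒ 13
(5) 13|_10 = 10 + 3 ↦ 11 + 3|_11 = 14 ⇒ 13
(6) 13|_11 = 11 + 2 ↦ 12 + 2|_12 = 14 ⇒ 13
(7) 13|_12 = 12 + 1 ↦ 13 + 1|_13 = 14 ⇒ 13
(8) 13|_13 = 13 ↦ 14|_14 = 14 ⇒ 13

11, 12, 13, 13, 13, 13, 13, 13, 13, 13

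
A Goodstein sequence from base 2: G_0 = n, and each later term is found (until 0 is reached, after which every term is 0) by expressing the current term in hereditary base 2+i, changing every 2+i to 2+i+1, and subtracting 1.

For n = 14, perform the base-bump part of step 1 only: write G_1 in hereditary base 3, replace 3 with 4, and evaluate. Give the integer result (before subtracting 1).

1282

(0) 14|_2 = 2^(2 + 1) + 2^2 + 2 ↦ 3^(3 + 1) + 3^3 + 3|_3 = 111 ⇒ 110
(1) 110|_3 = 3^(3 + 1) + 3^3 + 2 ↦ 4^(4 + 1) + 4^4 + 2|_4 = 1282 ⇒ 1281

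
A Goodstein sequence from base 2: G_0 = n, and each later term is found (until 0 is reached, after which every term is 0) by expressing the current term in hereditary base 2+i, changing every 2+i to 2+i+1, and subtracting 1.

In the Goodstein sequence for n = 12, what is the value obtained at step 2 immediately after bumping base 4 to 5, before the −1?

step 0: 12 = 2^(2 + 1) + 2^2; sub 3 for 2: 3^(3 + 1) + 3^3; = 108; G_1 = 108−1 = 107
step 1: 107 = 3^(3 + 1) + 2·3^2 + 2·3 + 2; sub 4 for 3: 4^(4 + 1) + 2·4^2 + 2·4 + 2; = 1066; G_2 = 1066−1 = 1065

15686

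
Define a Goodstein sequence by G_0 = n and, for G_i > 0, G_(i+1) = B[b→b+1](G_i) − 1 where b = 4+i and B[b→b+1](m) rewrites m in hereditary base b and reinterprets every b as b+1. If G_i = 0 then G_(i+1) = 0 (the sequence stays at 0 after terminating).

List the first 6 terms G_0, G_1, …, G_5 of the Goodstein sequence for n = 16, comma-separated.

16, 24, 27, 30, 33, 36

16 —HB4→ 4^2 —bump→ 5^2 = 25 —(−1)→ 24
24 —HB5→ 4·5 + 4 —bump→ 4·6 + 4 = 28 —(−1)→ 27
27 —HB6→ 4·6 + 3 —bump→ 4·7 + 3 = 31 —(−1)→ 30
30 —HB7→ 4·7 + 2 —bump→ 4·8 + 2 = 34 —(−1)→ 33
33 —HB8→ 4·8 + 1 —bump→ 4·9 + 1 = 37 —(−1)→ 36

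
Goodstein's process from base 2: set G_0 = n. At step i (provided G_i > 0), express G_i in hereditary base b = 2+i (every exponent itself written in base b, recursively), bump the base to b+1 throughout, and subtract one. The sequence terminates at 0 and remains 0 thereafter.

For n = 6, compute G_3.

base 2: 6 = 2^2 + 2; at 3: 3^3 + 3 = 30; next = 29
base 3: 29 = 3^3 + 2; at 4: 4^4 + 2 = 258; next = 257
base 4: 257 = 4^4 + 1; at 5: 5^5 + 1 = 3126; next = 3125
base 5: 3125 = 5^5; at 6: 6^6 = 46656; next = 46655

3125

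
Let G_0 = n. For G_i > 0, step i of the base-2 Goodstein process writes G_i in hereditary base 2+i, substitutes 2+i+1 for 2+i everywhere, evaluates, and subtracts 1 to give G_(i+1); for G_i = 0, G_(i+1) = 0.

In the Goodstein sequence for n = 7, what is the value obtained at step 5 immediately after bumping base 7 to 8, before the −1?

G_0 = 7. HB_2(7) = 2^2 + 2 + 1. Bump = 31. G_1 = 30.
G_1 = 30. HB_3(30) = 3^3 + 3. Bump = 260. G_2 = 259.
G_2 = 259. HB_4(259) = 4^4 + 3. Bump = 3128. G_3 = 3127.
G_3 = 3127. HB_5(3127) = 5^5 + 2. Bump = 46658. G_4 = 46657.
G_4 = 46657. HB_6(46657) = 6^6 + 1. Bump = 823544. G_5 = 823543.
G_5 = 823543. HB_7(823543) = 7^7. Bump = 16777216. G_6 = 16777215.

16777216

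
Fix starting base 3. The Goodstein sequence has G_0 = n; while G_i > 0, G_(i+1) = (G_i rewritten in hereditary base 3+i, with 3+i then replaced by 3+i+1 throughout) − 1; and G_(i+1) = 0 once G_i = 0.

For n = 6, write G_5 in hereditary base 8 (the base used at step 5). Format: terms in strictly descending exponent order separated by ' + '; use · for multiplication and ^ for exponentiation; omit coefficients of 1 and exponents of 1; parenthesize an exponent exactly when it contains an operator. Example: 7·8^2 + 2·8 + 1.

i=0: 6 = 2·3 (b=3); 3→4: 2·4 = 8; 8−1 = 7
i=1: 7 = 4 + 3 (b=4); 4→5: 5 + 3 = 8; 8−1 = 7
i=2: 7 = 5 + 2 (b=5); 5→6: 6 + 2 = 8; 8−1 = 7
i=3: 7 = 6 + 1 (b=6); 6→7: 7 + 1 = 8; 8−1 = 7
i=4: 7 = 7 (b=7); 7→8: 8 = 8; 8−1 = 7
i=5: 7 = 7 (b=8); 8→9: 7 = 7; 7−1 = 6

7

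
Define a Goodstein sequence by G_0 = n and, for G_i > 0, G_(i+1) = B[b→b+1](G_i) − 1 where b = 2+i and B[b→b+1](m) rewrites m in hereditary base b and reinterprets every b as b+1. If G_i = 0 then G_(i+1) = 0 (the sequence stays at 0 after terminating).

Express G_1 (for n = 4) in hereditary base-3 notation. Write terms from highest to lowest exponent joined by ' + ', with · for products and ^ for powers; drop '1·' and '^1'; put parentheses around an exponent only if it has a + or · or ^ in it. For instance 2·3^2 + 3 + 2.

2·3^2 + 2·3 + 2

4 —HB2→ 2^2 —bump→ 3^3 = 27 —(−1)→ 26
26 —HB3→ 2·3^2 + 2·3 + 2 —bump→ 2·4^2 + 2·4 + 2 = 42 —(−1)→ 41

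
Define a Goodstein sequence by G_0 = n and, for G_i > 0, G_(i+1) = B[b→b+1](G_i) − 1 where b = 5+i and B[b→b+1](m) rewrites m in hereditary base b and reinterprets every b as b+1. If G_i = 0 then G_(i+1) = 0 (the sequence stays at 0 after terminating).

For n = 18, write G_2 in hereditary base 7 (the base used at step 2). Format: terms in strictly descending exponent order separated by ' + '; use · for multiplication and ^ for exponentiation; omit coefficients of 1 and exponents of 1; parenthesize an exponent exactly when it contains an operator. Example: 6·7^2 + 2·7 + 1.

3·7 + 1

[0] 18 ≡ 3·5 + 3 (base 5). Lift 6: 21. −1: 20.
[1] 20 ≡ 3·6 + 2 (base 6). Lift 7: 23. −1: 22.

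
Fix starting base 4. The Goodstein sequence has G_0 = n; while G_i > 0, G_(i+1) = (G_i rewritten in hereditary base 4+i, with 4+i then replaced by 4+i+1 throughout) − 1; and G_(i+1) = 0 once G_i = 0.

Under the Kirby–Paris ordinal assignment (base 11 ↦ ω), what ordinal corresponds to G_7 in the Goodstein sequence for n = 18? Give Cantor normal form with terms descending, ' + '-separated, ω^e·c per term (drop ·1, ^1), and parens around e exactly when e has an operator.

ω·6 + 2

G_0=18  [base 4] 4^2 + 2  →[4↦5]→  5^2 + 2 = 27  −1 ⇒ G_1=26
G_1=26  [base 5] 5^2 + 1  →[5↦6]→  6^2 + 1 = 37  −1 ⇒ G_2=36
G_2=36  [base 6] 6^2  →[6↦7]→  7^2 = 49  −1 ⇒ G_3=48
G_3=48  [base 7] 6·7 + 6  →[7↦8]→  6·8 + 6 = 54  −1 ⇒ G_4=53
G_4=53  [base 8] 6·8 + 5  →[8↦9]→  6·9 + 5 = 59  −1 ⇒ G_5=58
G_5=58  [base 9] 6·9 + 4  →[9↦10]→  6·10 + 4 = 64  −1 ⇒ G_6=63
G_6=63  [base 10] 6·10 + 3  →[10↦11]→  6·11 + 3 = 69  −1 ⇒ G_7=68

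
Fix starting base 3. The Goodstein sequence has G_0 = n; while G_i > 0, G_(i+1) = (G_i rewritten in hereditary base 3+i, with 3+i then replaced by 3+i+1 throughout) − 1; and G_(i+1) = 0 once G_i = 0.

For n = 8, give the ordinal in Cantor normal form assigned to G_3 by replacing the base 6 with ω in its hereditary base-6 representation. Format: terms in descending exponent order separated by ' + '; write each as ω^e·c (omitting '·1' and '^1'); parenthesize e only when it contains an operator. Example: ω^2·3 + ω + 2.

[0] 8 ≡ 2·3 + 2 (base 3). Lift 4: 10. −1: 9.
[1] 9 ≡ 2·4 + 1 (base 4). Lift 5: 11. −1: 10.
[2] 10 ≡ 2·5 (base 5). Lift 6: 12. −1: 11.
[3] 11 ≡ 6 + 5 (base 6). Lift 7: 12. −1: 11.

ω + 5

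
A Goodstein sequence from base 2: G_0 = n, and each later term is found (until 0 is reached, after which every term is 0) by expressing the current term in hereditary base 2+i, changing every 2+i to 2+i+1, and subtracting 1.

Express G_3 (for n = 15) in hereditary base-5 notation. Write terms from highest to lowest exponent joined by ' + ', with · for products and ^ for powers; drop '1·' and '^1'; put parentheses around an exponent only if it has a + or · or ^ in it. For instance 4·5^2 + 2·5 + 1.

5^(5 + 1) + 5^5 + 2

(0) 15|_2 = 2^(2 + 1) + 2^2 + 2 + 1 ↦ 3^(3 + 1) + 3^3 + 3 + 1|_3 = 112 ⇒ 111
(1) 111|_3 = 3^(3 + 1) + 3^3 + 3 ↦ 4^(4 + 1) + 4^4 + 4|_4 = 1284 ⇒ 1283
(2) 1283|_4 = 4^(4 + 1) + 4^4 + 3 ↦ 5^(5 + 1) + 5^5 + 3|_5 = 18753 ⇒ 18752
(3) 18752|_5 = 5^(5 + 1) + 5^5 + 2 ↦ 6^(6 + 1) + 6^6 + 2|_6 = 326594 ⇒ 326593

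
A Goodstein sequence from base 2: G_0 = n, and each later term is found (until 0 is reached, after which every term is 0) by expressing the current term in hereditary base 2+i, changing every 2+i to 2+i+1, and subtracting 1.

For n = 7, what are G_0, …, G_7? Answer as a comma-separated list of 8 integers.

7, 30, 259, 3127, 46657, 823543, 16777215, 37665879

[0] 7 ≡ 2^2 + 2 + 1 (base 2). Lift 3: 31. −1: 30.
[1] 30 ≡ 3^3 + 3 (base 3). Lift 4: 260. −1: 259.
[2] 259 ≡ 4^4 + 3 (base 4). Lift 5: 3128. −1: 3127.
[3] 3127 ≡ 5^5 + 2 (base 5). Lift 6: 46658. −1: 46657.
[4] 46657 ≡ 6^6 + 1 (base 6). Lift 7: 823544. −1: 823543.
[5] 823543 ≡ 7^7 (base 7). Lift 8: 16777216. −1: 16777215.
[6] 16777215 ≡ 7·8^7 + 7·8^6 + 7·8^5 + 7·8^4 + 7·8^3 + 7·8^2 + 7·8 + 7 (base 8). Lift 9: 37665880. −1: 37665879.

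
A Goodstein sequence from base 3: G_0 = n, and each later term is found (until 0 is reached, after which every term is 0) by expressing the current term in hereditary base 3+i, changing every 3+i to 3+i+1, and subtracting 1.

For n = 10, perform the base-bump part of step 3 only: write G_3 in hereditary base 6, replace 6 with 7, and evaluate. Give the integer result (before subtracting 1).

step 0: 10 = 3^2 + 1; sub 4 for 3: 4^2 + 1; = 17; G_1 = 17−1 = 16
step 1: 16 = 4^2; sub 5 for 4: 5^2; = 25; G_2 = 25−1 = 24
step 2: 24 = 4·5 + 4; sub 6 for 5: 4·6 + 4; = 28; G_3 = 28−1 = 27

31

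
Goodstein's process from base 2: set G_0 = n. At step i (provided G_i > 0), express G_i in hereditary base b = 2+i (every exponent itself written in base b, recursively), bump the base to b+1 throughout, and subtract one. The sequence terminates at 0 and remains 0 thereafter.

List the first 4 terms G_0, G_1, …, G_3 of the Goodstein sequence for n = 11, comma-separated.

11, 84, 1027, 15627

base 2: 11 = 2^(2 + 1) + 2 + 1; at 3: 3^(3 + 1) + 3 + 1 = 85; next = 84
base 3: 84 = 3^(3 + 1) + 3; at 4: 4^(4 + 1) + 4 = 1028; next = 1027
base 4: 1027 = 4^(4 + 1) + 3; at 5: 5^(5 + 1) + 3 = 15628; next = 15627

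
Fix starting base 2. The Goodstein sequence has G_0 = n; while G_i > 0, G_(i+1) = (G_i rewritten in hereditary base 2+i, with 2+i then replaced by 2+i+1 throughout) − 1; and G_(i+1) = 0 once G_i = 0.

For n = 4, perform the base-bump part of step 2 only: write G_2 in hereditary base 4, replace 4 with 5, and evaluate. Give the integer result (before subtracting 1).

i=0: 4 = 2^2 (b=2); 2→3: 3^3 = 27; 27−1 = 26
i=1: 26 = 2·3^2 + 2·3 + 2 (b=3); 3→4: 2·4^2 + 2·4 + 2 = 42; 42−1 = 41
i=2: 41 = 2·4^2 + 2·4 + 1 (b=4); 4→5: 2·5^2 + 2·5 + 1 = 61; 61−1 = 60

61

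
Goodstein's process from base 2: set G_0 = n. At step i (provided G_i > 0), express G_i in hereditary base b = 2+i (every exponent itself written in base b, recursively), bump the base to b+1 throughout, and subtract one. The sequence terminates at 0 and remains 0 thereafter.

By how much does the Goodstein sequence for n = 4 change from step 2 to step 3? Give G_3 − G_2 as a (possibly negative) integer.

[0] 4 ≡ 2^2 (base 2). Lift 3: 27. −1: 26.
[1] 26 ≡ 2·3^2 + 2·3 + 2 (base 3). Lift 4: 42. −1: 41.
[2] 41 ≡ 2·4^2 + 2·4 + 1 (base 4). Lift 5: 61. −1: 60.

19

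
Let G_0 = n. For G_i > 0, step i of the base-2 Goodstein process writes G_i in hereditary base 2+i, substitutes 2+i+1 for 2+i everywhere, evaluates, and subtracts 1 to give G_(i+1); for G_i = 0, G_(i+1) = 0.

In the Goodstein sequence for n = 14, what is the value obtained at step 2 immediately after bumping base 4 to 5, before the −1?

18751

step 0: 14 = 2^(2 + 1) + 2^2 + 2; sub 3 for 2: 3^(3 + 1) + 3^3 + 3; = 111; G_1 = 111−1 = 110
step 1: 110 = 3^(3 + 1) + 3^3 + 2; sub 4 for 3: 4^(4 + 1) + 4^4 + 2; = 1282; G_2 = 1282−1 = 1281
step 2: 1281 = 4^(4 + 1) + 4^4 + 1; sub 5 for 4: 5^(5 + 1) + 5^5 + 1; = 18751; G_3 = 18751−1 = 18750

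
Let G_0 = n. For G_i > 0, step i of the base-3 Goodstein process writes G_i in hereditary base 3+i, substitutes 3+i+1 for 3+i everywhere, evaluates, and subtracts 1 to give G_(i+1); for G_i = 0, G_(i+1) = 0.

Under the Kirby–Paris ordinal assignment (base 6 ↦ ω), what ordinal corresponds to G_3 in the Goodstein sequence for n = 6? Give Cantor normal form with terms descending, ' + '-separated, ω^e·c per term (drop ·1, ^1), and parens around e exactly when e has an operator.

ω + 1

i=0: 6 = 2·3 (b=3); 3→4: 2·4 = 8; 8−1 = 7
i=1: 7 = 4 + 3 (b=4); 4→5: 5 + 3 = 8; 8−1 = 7
i=2: 7 = 5 + 2 (b=5); 5→6: 6 + 2 = 8; 8−1 = 7
i=3: 7 = 6 + 1 (b=6); 6→7: 7 + 1 = 8; 8−1 = 7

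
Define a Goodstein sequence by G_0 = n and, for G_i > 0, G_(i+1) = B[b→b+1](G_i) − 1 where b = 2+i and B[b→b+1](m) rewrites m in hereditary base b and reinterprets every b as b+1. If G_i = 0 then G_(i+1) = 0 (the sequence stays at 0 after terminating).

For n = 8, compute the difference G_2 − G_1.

(0) 8|_2 = 2^(2 + 1) ↦ 3^(3 + 1)|_3 = 81 ⇒ 80
(1) 80|_3 = 2·3^3 + 2·3^2 + 2·3 + 2 ↦ 2·4^4 + 2·4^2 + 2·4 + 2|_4 = 554 ⇒ 553

473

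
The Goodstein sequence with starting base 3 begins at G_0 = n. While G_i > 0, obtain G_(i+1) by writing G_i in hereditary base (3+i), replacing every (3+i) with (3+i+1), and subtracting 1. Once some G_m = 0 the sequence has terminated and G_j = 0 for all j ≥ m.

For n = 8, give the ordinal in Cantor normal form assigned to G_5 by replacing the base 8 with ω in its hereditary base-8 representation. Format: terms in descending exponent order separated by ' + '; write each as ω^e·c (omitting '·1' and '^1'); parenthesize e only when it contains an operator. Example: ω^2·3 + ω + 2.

i=0: 8 = 2·3 + 2 (b=3); 3→4: 2·4 + 2 = 10; 10−1 = 9
i=1: 9 = 2·4 + 1 (b=4); 4→5: 2·5 + 1 = 11; 11−1 = 10
i=2: 10 = 2·5 (b=5); 5→6: 2·6 = 12; 12−1 = 11
i=3: 11 = 6 + 5 (b=6); 6→7: 7 + 5 = 12; 12−1 = 11
i=4: 11 = 7 + 4 (b=7); 7→8: 8 + 4 = 12; 12−1 = 11

ω + 3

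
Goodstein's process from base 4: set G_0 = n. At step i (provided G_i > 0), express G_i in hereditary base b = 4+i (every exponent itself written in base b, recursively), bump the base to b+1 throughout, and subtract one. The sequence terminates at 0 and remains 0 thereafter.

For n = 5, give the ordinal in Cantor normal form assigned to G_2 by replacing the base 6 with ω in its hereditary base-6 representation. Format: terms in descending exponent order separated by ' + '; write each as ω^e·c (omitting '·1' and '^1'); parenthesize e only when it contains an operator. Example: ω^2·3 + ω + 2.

[0] 5 ≡ 4 + 1 (base 4). Lift 5: 6. −1: 5.
[1] 5 ≡ 5 (base 5). Lift 6: 6. −1: 5.
[2] 5 ≡ 5 (base 6). Lift 7: 5. −1: 4.

5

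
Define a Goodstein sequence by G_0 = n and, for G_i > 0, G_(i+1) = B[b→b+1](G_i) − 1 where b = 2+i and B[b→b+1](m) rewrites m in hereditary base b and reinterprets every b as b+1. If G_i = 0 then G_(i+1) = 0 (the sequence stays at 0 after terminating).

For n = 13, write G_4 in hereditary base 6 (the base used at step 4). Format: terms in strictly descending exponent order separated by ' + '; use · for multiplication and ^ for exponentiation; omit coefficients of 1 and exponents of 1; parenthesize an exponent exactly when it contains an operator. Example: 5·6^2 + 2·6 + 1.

step 0: 13 = 2^(2 + 1) + 2^2 + 1; sub 3 for 2: 3^(3 + 1) + 3^3 + 1; = 109; G_1 = 109−1 = 108
step 1: 108 = 3^(3 + 1) + 3^3; sub 4 for 3: 4^(4 + 1) + 4^4; = 1280; G_2 = 1280−1 = 1279
step 2: 1279 = 4^(4 + 1) + 3·4^3 + 3·4^2 + 3·4 + 3; sub 5 for 4: 5^(5 + 1) + 3·5^3 + 3·5^2 + 3·5 + 3; = 16093; G_3 = 16093−1 = 16092
step 3: 16092 = 5^(5 + 1) + 3·5^3 + 3·5^2 + 3·5 + 2; sub 6 for 5: 6^(6 + 1) + 3·6^3 + 3·6^2 + 3·6 + 2; = 280712; G_4 = 280712−1 = 280711
step 4: 280711 = 6^(6 + 1) + 3·6^3 + 3·6^2 + 3·6 + 1; sub 7 for 6: 7^(7 + 1) + 3·7^3 + 3·7^2 + 3·7 + 1; = 5765999; G_5 = 5765999−1 = 5765998

6^(6 + 1) + 3·6^3 + 3·6^2 + 3·6 + 1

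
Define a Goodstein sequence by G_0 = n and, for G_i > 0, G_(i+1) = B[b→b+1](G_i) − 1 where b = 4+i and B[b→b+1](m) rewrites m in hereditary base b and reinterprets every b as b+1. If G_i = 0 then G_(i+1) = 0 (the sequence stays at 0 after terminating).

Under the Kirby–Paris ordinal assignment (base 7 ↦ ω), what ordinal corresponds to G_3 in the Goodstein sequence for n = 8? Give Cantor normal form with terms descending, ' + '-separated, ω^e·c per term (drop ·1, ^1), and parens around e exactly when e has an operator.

G_0=8  [base 4] 2·4  →[4↦5]→  2·5 = 10  −1 ⇒ G_1=9
G_1=9  [base 5] 5 + 4  →[5↦6]→  6 + 4 = 10  −1 ⇒ G_2=9
G_2=9  [base 6] 6 + 3  →[6↦7]→  7 + 3 = 10  −1 ⇒ G_3=9
G_3=9  [base 7] 7 + 2  →[7↦8]→  8 + 2 = 10  −1 ⇒ G_4=9

ω + 2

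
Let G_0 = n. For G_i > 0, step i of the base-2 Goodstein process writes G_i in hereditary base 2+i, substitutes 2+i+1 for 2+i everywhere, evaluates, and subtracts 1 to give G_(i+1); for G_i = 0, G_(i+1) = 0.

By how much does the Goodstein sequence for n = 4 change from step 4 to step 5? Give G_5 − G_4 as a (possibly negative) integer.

26

G_0=4  [base 2] 2^2  →[2↦3]→  3^3 = 27  −1 ⇒ G_1=26
G_1=26  [base 3] 2·3^2 + 2·3 + 2  →[3↦4]→  2·4^2 + 2·4 + 2 = 42  −1 ⇒ G_2=41
G_2=41  [base 4] 2·4^2 + 2·4 + 1  →[4↦5]→  2·5^2 + 2·5 + 1 = 61  −1 ⇒ G_3=60
G_3=60  [base 5] 2·5^2 + 2·5  →[5↦6]→  2·6^2 + 2·6 = 84  −1 ⇒ G_4=83
G_4=83  [base 6] 2·6^2 + 6 + 5  →[6↦7]→  2·7^2 + 7 + 5 = 110  −1 ⇒ G_5=109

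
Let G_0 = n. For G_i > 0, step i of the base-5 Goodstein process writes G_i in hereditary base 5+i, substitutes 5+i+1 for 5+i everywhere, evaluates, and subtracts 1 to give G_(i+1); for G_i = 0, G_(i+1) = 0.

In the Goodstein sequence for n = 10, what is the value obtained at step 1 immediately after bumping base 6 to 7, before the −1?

base 5: 10 = 2·5; at 6: 2·6 = 12; next = 11
base 6: 11 = 6 + 5; at 7: 7 + 5 = 12; next = 11

12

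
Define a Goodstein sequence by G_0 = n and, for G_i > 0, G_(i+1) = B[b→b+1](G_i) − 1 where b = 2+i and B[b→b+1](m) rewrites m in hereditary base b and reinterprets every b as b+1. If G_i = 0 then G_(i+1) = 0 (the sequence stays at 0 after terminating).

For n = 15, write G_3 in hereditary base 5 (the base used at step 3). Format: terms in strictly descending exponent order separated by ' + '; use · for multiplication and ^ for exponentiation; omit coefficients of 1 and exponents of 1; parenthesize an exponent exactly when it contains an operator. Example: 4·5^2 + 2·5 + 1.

5^(5 + 1) + 5^5 + 2

(0) 15|_2 = 2^(2 + 1) + 2^2 + 2 + 1 ↦ 3^(3 + 1) + 3^3 + 3 + 1|_3 = 112 ⇒ 111
(1) 111|_3 = 3^(3 + 1) + 3^3 + 3 ↦ 4^(4 + 1) + 4^4 + 4|_4 = 1284 ⇒ 1283
(2) 1283|_4 = 4^(4 + 1) + 4^4 + 3 ↦ 5^(5 + 1) + 5^5 + 3|_5 = 18753 ⇒ 18752
(3) 18752|_5 = 5^(5 + 1) + 5^5 + 2 ↦ 6^(6 + 1) + 6^6 + 2|_6 = 326594 ⇒ 326593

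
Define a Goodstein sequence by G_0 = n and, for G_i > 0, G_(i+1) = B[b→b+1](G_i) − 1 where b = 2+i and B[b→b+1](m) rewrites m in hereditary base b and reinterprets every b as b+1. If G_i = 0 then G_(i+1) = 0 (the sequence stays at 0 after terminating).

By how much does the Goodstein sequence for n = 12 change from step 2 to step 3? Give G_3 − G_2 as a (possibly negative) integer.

14620

base 2: 12 = 2^(2 + 1) + 2^2; at 3: 3^(3 + 1) + 3^3 = 108; next = 107
base 3: 107 = 3^(3 + 1) + 2·3^2 + 2·3 + 2; at 4: 4^(4 + 1) + 2·4^2 + 2·4 + 2 = 1066; next = 1065
base 4: 1065 = 4^(4 + 1) + 2·4^2 + 2·4 + 1; at 5: 5^(5 + 1) + 2·5^2 + 2·5 + 1 = 15686; next = 15685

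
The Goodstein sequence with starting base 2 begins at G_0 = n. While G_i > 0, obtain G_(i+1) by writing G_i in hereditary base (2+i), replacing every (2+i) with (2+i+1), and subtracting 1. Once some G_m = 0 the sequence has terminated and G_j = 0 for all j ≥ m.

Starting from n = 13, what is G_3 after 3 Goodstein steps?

16092

base 2: 13 = 2^(2 + 1) + 2^2 + 1; at 3: 3^(3 + 1) + 3^3 + 1 = 109; next = 108
base 3: 108 = 3^(3 + 1) + 3^3; at 4: 4^(4 + 1) + 4^4 = 1280; next = 1279
base 4: 1279 = 4^(4 + 1) + 3·4^3 + 3·4^2 + 3·4 + 3; at 5: 5^(5 + 1) + 3·5^3 + 3·5^2 + 3·5 + 3 = 16093; next = 16092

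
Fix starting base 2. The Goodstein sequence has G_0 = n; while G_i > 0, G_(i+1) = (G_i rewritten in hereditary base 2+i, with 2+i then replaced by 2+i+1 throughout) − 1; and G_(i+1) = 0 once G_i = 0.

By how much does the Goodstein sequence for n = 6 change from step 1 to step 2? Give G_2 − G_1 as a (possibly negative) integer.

G_0 = 6. HB_2(6) = 2^2 + 2. Bump = 30. G_1 = 29.
G_1 = 29. HB_3(29) = 3^3 + 2. Bump = 258. G_2 = 257.

228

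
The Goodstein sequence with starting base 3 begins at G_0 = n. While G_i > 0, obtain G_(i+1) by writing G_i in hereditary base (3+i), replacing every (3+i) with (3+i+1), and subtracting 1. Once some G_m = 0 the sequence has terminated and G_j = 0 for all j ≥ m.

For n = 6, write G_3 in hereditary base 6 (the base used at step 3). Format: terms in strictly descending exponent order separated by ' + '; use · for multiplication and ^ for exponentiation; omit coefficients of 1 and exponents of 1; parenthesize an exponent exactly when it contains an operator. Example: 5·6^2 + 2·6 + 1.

6 + 1

[0] 6 ≡ 2·3 (base 3). Lift 4: 8. −1: 7.
[1] 7 ≡ 4 + 3 (base 4). Lift 5: 8. −1: 7.
[2] 7 ≡ 5 + 2 (base 5). Lift 6: 8. −1: 7.
[3] 7 ≡ 6 + 1 (base 6). Lift 7: 8. −1: 7.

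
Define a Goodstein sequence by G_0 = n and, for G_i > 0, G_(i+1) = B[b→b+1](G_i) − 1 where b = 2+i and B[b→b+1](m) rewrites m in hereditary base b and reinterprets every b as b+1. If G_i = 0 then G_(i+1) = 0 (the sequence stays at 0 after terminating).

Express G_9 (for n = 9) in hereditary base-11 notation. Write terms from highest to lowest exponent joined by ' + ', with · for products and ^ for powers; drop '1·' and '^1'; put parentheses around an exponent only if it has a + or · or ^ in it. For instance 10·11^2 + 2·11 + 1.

3·11^11 + 3·11^3 + 3·11^2 + 2·11 + 4

step 0: 9 = 2^(2 + 1) + 1; sub 3 for 2: 3^(3 + 1) + 1; = 82; G_1 = 82−1 = 81
step 1: 81 = 3^(3 + 1); sub 4 for 3: 4^(4 + 1); = 1024; G_2 = 1024−1 = 1023
step 2: 1023 = 3·4^4 + 3·4^3 + 3·4^2 + 3·4 + 3; sub 5 for 4: 3·5^5 + 3·5^3 + 3·5^2 + 3·5 + 3; = 9843; G_3 = 9843−1 = 9842
step 3: 9842 = 3·5^5 + 3·5^3 + 3·5^2 + 3·5 + 2; sub 6 for 5: 3·6^6 + 3·6^3 + 3·6^2 + 3·6 + 2; = 140744; G_4 = 140744−1 = 140743
step 4: 140743 = 3·6^6 + 3·6^3 + 3·6^2 + 3·6 + 1; sub 7 for 6: 3·7^7 + 3·7^3 + 3·7^2 + 3·7 + 1; = 2471827; G_5 = 2471827−1 = 2471826
step 5: 2471826 = 3·7^7 + 3·7^3 + 3·7^2 + 3·7; sub 8 for 7: 3·8^8 + 3·8^3 + 3·8^2 + 3·8; = 50333400; G_6 = 50333400−1 = 50333399
step 6: 50333399 = 3·8^8 + 3·8^3 + 3·8^2 + 2·8 + 7; sub 9 for 8: 3·9^9 + 3·9^3 + 3·9^2 + 2·9 + 7; = 1162263922; G_7 = 1162263922−1 = 1162263921
step 7: 1162263921 = 3·9^9 + 3·9^3 + 3·9^2 + 2·9 + 6; sub 10 for 9: 3·10^10 + 3·10^3 + 3·10^2 + 2·10 + 6; = 30000003326; G_8 = 30000003326−1 = 30000003325
step 8: 30000003325 = 3·10^10 + 3·10^3 + 3·10^2 + 2·10 + 5; sub 11 for 10: 3·11^11 + 3·11^3 + 3·11^2 + 2·11 + 5; = 855935016216; G_9 = 855935016216−1 = 855935016215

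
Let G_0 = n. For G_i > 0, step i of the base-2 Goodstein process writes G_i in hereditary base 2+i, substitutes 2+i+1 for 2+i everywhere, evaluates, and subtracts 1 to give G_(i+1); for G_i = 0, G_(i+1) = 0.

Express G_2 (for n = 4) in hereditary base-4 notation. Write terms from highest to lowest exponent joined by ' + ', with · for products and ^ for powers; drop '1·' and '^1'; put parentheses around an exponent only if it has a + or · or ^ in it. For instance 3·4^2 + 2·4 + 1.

[0] 4 ≡ 2^2 (base 2). Lift 3: 27. −1: 26.
[1] 26 ≡ 2·3^2 + 2·3 + 2 (base 3). Lift 4: 42. −1: 41.

2·4^2 + 2·4 + 1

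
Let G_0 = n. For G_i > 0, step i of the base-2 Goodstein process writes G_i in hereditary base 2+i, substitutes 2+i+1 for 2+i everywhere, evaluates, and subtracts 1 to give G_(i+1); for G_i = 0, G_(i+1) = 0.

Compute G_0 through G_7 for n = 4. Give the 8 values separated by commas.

G_0 = 4. HB_2(4) = 2^2. Bump = 27. G_1 = 26.
G_1 = 26. HB_3(26) = 2·3^2 + 2·3 + 2. Bump = 42. G_2 = 41.
G_2 = 41. HB_4(41) = 2·4^2 + 2·4 + 1. Bump = 61. G_3 = 60.
G_3 = 60. HB_5(60) = 2·5^2 + 2·5. Bump = 84. G_4 = 83.
G_4 = 83. HB_6(83) = 2·6^2 + 6 + 5. Bump = 110. G_5 = 109.
G_5 = 109. HB_7(109) = 2·7^2 + 7 + 4. Bump = 140. G_6 = 139.
G_6 = 139. HB_8(139) = 2·8^2 + 8 + 3. Bump = 174. G_7 = 173.

4, 26, 41, 60, 83, 109, 139, 173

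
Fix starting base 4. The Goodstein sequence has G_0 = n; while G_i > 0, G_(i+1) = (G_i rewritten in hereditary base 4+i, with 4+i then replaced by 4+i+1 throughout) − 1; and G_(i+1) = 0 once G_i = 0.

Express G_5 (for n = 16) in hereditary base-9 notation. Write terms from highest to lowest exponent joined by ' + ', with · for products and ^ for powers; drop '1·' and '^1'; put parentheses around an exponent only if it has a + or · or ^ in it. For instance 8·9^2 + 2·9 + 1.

16 —HB4→ 4^2 —bump→ 5^2 = 25 —(−1)→ 24
24 —HB5→ 4·5 + 4 —bump→ 4·6 + 4 = 28 —(−1)→ 27
27 —HB6→ 4·6 + 3 —bump→ 4·7 + 3 = 31 —(−1)→ 30
30 —HB7→ 4·7 + 2 —bump→ 4·8 + 2 = 34 —(−1)→ 33
33 —HB8→ 4·8 + 1 —bump→ 4·9 + 1 = 37 —(−1)→ 36

4·9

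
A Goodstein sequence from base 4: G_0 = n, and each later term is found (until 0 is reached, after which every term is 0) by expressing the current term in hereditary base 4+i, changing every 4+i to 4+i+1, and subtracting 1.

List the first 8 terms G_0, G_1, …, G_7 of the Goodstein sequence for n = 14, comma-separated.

[0] 14 ≡ 3·4 + 2 (base 4). Lift 5: 17. −1: 16.
[1] 16 ≡ 3·5 + 1 (base 5). Lift 6: 19. −1: 18.
[2] 18 ≡ 3·6 (base 6). Lift 7: 21. −1: 20.
[3] 20 ≡ 2·7 + 6 (base 7). Lift 8: 22. −1: 21.
[4] 21 ≡ 2·8 + 5 (base 8). Lift 9: 23. −1: 22.
[5] 22 ≡ 2·9 + 4 (base 9). Lift 10: 24. −1: 23.
[6] 23 ≡ 2·10 + 3 (base 10). Lift 11: 25. −1: 24.

14, 16, 18, 20, 21, 22, 23, 24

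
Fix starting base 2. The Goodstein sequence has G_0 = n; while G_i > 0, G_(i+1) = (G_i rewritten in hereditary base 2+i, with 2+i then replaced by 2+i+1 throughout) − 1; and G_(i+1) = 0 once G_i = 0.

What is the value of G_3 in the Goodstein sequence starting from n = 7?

3127

base 2: 7 = 2^2 + 2 + 1; at 3: 3^3 + 3 + 1 = 31; next = 30
base 3: 30 = 3^3 + 3; at 4: 4^4 + 4 = 260; next = 259
base 4: 259 = 4^4 + 3; at 5: 5^5 + 3 = 3128; next = 3127
base 5: 3127 = 5^5 + 2; at 6: 6^6 + 2 = 46658; next = 46657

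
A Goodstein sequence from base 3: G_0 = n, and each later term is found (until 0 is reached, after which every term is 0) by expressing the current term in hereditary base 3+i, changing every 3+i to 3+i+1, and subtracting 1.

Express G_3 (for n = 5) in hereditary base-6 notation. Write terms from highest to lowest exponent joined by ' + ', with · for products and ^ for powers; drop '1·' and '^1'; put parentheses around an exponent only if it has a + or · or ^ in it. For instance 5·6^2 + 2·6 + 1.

5

(0) 5|_3 = 3 + 2 ↦ 4 + 2|_4 = 6 ⇒ 5
(1) 5|_4 = 4 + 1 ↦ 5 + 1|_5 = 6 ⇒ 5
(2) 5|_5 = 5 ↦ 6|_6 = 6 ⇒ 5
(3) 5|_6 = 5 ↦ 5|_7 = 5 ⇒ 4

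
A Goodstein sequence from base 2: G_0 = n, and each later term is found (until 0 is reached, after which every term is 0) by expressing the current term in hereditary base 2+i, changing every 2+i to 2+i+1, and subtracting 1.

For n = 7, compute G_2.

259

G_0 = 7. HB_2(7) = 2^2 + 2 + 1. Bump = 31. G_1 = 30.
G_1 = 30. HB_3(30) = 3^3 + 3. Bump = 260. G_2 = 259.
G_2 = 259. HB_4(259) = 4^4 + 3. Bump = 3128. G_3 = 3127.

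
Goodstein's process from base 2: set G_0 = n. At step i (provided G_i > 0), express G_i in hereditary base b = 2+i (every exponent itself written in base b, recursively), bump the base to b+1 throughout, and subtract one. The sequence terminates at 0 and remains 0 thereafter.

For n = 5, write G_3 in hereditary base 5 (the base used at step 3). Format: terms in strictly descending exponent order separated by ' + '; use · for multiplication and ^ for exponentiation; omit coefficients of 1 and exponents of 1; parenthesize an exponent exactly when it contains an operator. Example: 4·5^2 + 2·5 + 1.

3·5^3 + 3·5^2 + 3·5 + 2

5 —HB2→ 2^2 + 1 —bump→ 3^3 + 1 = 28 —(−1)→ 27
27 —HB3→ 3^3 —bump→ 4^4 = 256 —(−1)→ 255
255 —HB4→ 3·4^3 + 3·4^2 + 3·4 + 3 —bump→ 3·5^3 + 3·5^2 + 3·5 + 3 = 468 —(−1)→ 467
467 —HB5→ 3·5^3 + 3·5^2 + 3·5 + 2 —bump→ 3·6^3 + 3·6^2 + 3·6 + 2 = 776 —(−1)→ 775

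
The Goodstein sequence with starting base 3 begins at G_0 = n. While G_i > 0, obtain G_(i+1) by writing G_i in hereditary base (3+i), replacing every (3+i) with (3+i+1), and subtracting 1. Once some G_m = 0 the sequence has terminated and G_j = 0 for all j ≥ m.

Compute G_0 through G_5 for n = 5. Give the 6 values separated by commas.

5, 5, 5, 5, 4, 3

(0) 5|_3 = 3 + 2 ↦ 4 + 2|_4 = 6 ⇒ 5
(1) 5|_4 = 4 + 1 ↦ 5 + 1|_5 = 6 ⇒ 5
(2) 5|_5 = 5 ↦ 6|_6 = 6 ⇒ 5
(3) 5|_6 = 5 ↦ 5|_7 = 5 ⇒ 4
(4) 4|_7 = 4 ↦ 4|_8 = 4 ⇒ 3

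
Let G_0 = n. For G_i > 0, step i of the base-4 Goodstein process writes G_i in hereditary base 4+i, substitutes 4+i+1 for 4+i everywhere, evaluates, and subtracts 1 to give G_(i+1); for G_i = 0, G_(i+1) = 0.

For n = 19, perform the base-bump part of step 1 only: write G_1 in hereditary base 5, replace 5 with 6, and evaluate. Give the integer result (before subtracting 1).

38

base 4: 19 = 4^2 + 3; at 5: 5^2 + 3 = 28; next = 27
base 5: 27 = 5^2 + 2; at 6: 6^2 + 2 = 38; next = 37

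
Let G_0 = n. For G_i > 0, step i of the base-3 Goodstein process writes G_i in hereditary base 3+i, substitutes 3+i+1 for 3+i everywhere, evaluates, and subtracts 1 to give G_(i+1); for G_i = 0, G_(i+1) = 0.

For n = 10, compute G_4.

base 3: 10 = 3^2 + 1; at 4: 4^2 + 1 = 17; next = 16
base 4: 16 = 4^2; at 5: 5^2 = 25; next = 24
base 5: 24 = 4·5 + 4; at 6: 4·6 + 4 = 28; next = 27
base 6: 27 = 4·6 + 3; at 7: 4·7 + 3 = 31; next = 30
base 7: 30 = 4·7 + 2; at 8: 4·8 + 2 = 34; next = 33

30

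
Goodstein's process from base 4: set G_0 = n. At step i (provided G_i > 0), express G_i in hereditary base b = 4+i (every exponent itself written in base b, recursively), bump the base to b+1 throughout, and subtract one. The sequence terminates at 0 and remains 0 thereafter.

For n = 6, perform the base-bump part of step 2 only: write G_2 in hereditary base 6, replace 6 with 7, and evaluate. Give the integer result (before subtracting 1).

7

G_0 = 6. HB_4(6) = 4 + 2. Bump = 7. G_1 = 6.
G_1 = 6. HB_5(6) = 5 + 1. Bump = 7. G_2 = 6.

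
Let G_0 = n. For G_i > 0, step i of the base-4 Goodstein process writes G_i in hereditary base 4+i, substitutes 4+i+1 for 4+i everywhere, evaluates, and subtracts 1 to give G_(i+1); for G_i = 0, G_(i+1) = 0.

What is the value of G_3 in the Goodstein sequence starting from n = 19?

[0] 19 ≡ 4^2 + 3 (base 4). Lift 5: 28. −1: 27.
[1] 27 ≡ 5^2 + 2 (base 5). Lift 6: 38. −1: 37.
[2] 37 ≡ 6^2 + 1 (base 6). Lift 7: 50. −1: 49.
[3] 49 ≡ 7^2 (base 7). Lift 8: 64. −1: 63.

49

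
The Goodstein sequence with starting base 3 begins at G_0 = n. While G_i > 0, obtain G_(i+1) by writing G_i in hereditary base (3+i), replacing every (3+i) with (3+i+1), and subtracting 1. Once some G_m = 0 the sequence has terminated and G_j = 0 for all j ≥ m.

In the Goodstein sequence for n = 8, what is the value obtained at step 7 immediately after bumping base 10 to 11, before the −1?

12

[0] 8 ≡ 2·3 + 2 (base 3). Lift 4: 10. −1: 9.
[1] 9 ≡ 2·4 + 1 (base 4). Lift 5: 11. −1: 10.
[2] 10 ≡ 2·5 (base 5). Lift 6: 12. −1: 11.
[3] 11 ≡ 6 + 5 (base 6). Lift 7: 12. −1: 11.
[4] 11 ≡ 7 + 4 (base 7). Lift 8: 12. −1: 11.
[5] 11 ≡ 8 + 3 (base 8). Lift 9: 12. −1: 11.
[6] 11 ≡ 9 + 2 (base 9). Lift 10: 12. −1: 11.
[7] 11 ≡ 10 + 1 (base 10). Lift 11: 12. −1: 11.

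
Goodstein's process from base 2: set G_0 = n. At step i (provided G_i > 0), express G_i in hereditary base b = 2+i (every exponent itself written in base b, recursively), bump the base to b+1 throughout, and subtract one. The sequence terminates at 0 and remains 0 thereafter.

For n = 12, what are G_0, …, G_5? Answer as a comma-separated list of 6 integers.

G_0=12  [base 2] 2^(2 + 1) + 2^2  →[2↦3]→  3^(3 + 1) + 3^3 = 108  −1 ⇒ G_1=107
G_1=107  [base 3] 3^(3 + 1) + 2·3^2 + 2·3 + 2  →[3↦4]→  4^(4 + 1) + 2·4^2 + 2·4 + 2 = 1066  −1 ⇒ G_2=1065
G_2=1065  [base 4] 4^(4 + 1) + 2·4^2 + 2·4 + 1  →[4↦5]→  5^(5 + 1) + 2·5^2 + 2·5 + 1 = 15686  −1 ⇒ G_3=15685
G_3=15685  [base 5] 5^(5 + 1) + 2·5^2 + 2·5  →[5↦6]→  6^(6 + 1) + 2·6^2 + 2·6 = 280020  −1 ⇒ G_4=280019
G_4=280019  [base 6] 6^(6 + 1) + 2·6^2 + 6 + 5  →[6↦7]→  7^(7 + 1) + 2·7^2 + 7 + 5 = 5764911  −1 ⇒ G_5=5764910

12, 107, 1065, 15685, 280019, 5764910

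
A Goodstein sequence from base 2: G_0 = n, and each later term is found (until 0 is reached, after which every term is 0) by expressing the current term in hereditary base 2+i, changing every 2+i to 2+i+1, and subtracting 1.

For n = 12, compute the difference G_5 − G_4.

G_0=12  [base 2] 2^(2 + 1) + 2^2  →[2↦3]→  3^(3 + 1) + 3^3 = 108  −1 ⇒ G_1=107
G_1=107  [base 3] 3^(3 + 1) + 2·3^2 + 2·3 + 2  →[3↦4]→  4^(4 + 1) + 2·4^2 + 2·4 + 2 = 1066  −1 ⇒ G_2=1065
G_2=1065  [base 4] 4^(4 + 1) + 2·4^2 + 2·4 + 1  →[4↦5]→  5^(5 + 1) + 2·5^2 + 2·5 + 1 = 15686  −1 ⇒ G_3=15685
G_3=15685  [base 5] 5^(5 + 1) + 2·5^2 + 2·5  →[5↦6]→  6^(6 + 1) + 2·6^2 + 2·6 = 280020  −1 ⇒ G_4=280019
G_4=280019  [base 6] 6^(6 + 1) + 2·6^2 + 6 + 5  →[6↦7]→  7^(7 + 1) + 2·7^2 + 7 + 5 = 5764911  −1 ⇒ G_5=5764910

5484891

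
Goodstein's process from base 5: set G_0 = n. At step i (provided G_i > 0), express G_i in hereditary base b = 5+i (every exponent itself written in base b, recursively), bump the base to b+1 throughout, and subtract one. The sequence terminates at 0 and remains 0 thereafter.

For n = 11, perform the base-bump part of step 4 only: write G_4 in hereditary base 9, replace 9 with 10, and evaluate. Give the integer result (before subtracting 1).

step 0: 11 = 2·5 + 1; sub 6 for 5: 2·6 + 1; = 13; G_1 = 13−1 = 12
step 1: 12 = 2·6; sub 7 for 6: 2·7; = 14; G_2 = 14−1 = 13
step 2: 13 = 7 + 6; sub 8 for 7: 8 + 6; = 14; G_3 = 14−1 = 13
step 3: 13 = 8 + 5; sub 9 for 8: 9 + 5; = 14; G_4 = 14−1 = 13
step 4: 13 = 9 + 4; sub 10 for 9: 10 + 4; = 14; G_5 = 14−1 = 13

14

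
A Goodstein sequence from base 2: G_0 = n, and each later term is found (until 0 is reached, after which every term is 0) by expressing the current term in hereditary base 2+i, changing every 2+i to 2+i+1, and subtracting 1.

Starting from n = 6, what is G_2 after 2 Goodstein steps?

257

G_0=6  [base 2] 2^2 + 2  →[2↦3]→  3^3 + 3 = 30  −1 ⇒ G_1=29
G_1=29  [base 3] 3^3 + 2  →[3↦4]→  4^4 + 2 = 258  −1 ⇒ G_2=257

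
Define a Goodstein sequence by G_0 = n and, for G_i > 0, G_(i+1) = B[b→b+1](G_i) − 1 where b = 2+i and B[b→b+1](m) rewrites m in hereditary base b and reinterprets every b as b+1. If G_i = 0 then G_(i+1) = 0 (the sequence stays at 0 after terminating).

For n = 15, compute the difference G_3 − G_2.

step 0: 15 = 2^(2 + 1) + 2^2 + 2 + 1; sub 3 for 2: 3^(3 + 1) + 3^3 + 3 + 1; = 112; G_1 = 112−1 = 111
step 1: 111 = 3^(3 + 1) + 3^3 + 3; sub 4 for 3: 4^(4 + 1) + 4^4 + 4; = 1284; G_2 = 1284−1 = 1283
step 2: 1283 = 4^(4 + 1) + 4^4 + 3; sub 5 for 4: 5^(5 + 1) + 5^5 + 3; = 18753; G_3 = 18753−1 = 18752

17469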